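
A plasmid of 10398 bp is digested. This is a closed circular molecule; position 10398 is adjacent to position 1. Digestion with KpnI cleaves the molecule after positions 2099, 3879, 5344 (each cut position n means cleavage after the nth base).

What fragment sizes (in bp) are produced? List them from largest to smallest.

7153, 1780, 1465 bp

Circular molecule, 3 cuts → 3 fragments:
  3879 − 2099 = 1780 bp
  5344 − 3879 = 1465 bp
  wrap: 10398 − 5344 + 2099 = 7153 bp
Sorted largest to smallest: 7153, 1780, 1465 bp.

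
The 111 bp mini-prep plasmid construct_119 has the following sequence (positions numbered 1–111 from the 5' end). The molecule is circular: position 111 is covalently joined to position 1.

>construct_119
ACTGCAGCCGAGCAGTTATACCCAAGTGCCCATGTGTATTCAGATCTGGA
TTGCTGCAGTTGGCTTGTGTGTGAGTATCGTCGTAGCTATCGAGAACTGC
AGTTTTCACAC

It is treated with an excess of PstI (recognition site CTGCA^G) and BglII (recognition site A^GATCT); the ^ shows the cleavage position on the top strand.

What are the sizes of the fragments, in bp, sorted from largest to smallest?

PstI sites (CTGCAG) start at positions 2, 54, 97.
PstI cuts after base 5 of each site (before the last base), so after positions 6, 58, 101.
The BglII site (AGATCT) starts at position 42.
BglII cuts after the first base of each site, so after position 42.
Combined cut positions: 6, 42, 58, 101.
Circular molecule, 4 cuts → 4 fragments:
  7–42 → 36 bp
  43–58 → 16 bp
  59–101 → 43 bp
  102–111 then 1–6 → 10 + 6 = 16 bp
Sorted largest to smallest: 43, 36, 16, 16 bp.

43, 36, 16, 16 bp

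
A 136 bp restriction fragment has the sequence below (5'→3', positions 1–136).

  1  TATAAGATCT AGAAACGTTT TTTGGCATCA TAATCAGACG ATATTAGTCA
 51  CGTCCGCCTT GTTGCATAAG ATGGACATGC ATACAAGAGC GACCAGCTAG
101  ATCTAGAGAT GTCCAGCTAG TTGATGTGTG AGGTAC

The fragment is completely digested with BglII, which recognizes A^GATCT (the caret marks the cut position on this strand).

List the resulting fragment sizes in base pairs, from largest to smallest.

BglII sites (AGATCT) start at positions 5, 99.
BglII cuts after the first base of each site, so after positions 5, 99.
Linear molecule, 2 cuts → 3 fragments:
  1–5 → 5 bp
  6–99 → 94 bp
  100–136 → 37 bp
Sorted largest to smallest: 94, 37, 5 bp.

94, 37, 5 bp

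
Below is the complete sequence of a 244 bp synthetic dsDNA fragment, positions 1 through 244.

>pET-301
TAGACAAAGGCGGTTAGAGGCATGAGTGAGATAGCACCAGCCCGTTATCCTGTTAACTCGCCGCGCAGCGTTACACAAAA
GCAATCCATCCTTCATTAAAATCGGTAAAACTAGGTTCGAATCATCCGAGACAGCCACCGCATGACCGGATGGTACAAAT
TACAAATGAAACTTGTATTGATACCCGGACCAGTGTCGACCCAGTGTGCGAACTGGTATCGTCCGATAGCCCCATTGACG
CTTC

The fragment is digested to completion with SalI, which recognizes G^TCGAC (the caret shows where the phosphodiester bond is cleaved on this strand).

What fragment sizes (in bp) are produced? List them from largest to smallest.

The SalI site (GTCGAC) starts at position 195.
SalI cuts after the first base of each site, so after position 195.
Linear molecule, 1 cut → 2 fragments:
  1–195 → 195 bp
  196–244 → 49 bp
Sorted largest to smallest: 195, 49 bp.

195, 49 bp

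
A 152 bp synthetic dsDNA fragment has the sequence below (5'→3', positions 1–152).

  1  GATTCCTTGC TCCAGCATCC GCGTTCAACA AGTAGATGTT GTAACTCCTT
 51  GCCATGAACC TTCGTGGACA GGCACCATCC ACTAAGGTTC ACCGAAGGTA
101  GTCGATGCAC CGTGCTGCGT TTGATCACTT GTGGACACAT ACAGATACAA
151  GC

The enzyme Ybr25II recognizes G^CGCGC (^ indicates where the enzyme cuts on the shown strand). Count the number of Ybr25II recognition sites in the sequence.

No occurrence of GCGCGC is present in the sequence.
Ybr25II does not cut: 0 sites.

0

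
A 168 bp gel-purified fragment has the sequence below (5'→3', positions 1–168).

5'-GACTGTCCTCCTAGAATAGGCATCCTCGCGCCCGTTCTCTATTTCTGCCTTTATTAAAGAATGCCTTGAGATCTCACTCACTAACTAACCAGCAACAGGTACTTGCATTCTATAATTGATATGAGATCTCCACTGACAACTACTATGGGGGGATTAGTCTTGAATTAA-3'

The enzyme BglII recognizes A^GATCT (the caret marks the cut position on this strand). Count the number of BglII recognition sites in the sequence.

AGATCT occurs starting at positions 69, 124.
BglII cuts at 2 sites.

2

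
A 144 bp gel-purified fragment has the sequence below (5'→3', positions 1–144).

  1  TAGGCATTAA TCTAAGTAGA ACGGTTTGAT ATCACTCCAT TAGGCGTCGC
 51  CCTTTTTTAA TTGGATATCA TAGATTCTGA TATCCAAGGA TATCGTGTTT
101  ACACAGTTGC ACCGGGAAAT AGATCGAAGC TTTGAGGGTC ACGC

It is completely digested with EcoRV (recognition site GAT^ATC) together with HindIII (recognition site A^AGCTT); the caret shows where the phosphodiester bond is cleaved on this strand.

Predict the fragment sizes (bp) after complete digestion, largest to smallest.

36, 36, 30, 17, 15, 10 bp

EcoRV sites (GATATC) start at positions 28, 64, 79, 89.
EcoRV cuts after base 3 of each site, so after positions 30, 66, 81, 91.
The HindIII site (AAGCTT) starts at position 127.
HindIII cuts after the first base of each site, so after position 127.
Combined cut positions: 30, 66, 81, 91, 127.
Linear molecule, 5 cuts → 6 fragments:
  1–30 → 30 bp
  31–66 → 36 bp
  67–81 → 15 bp
  82–91 → 10 bp
  92–127 → 36 bp
  128–144 → 17 bp
Sorted largest to smallest: 36, 36, 30, 17, 15, 10 bp.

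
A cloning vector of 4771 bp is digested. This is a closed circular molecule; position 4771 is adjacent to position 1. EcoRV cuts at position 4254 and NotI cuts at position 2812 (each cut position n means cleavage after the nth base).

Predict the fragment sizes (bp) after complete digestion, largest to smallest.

Combined cut positions (sorted): 2812, 4254.
Circular molecule, 2 cuts → 2 fragments:
  4254 − 2812 = 1442 bp
  wrap: 4771 − 4254 + 2812 = 3329 bp
Sorted largest to smallest: 3329, 1442 bp.

3329, 1442 bp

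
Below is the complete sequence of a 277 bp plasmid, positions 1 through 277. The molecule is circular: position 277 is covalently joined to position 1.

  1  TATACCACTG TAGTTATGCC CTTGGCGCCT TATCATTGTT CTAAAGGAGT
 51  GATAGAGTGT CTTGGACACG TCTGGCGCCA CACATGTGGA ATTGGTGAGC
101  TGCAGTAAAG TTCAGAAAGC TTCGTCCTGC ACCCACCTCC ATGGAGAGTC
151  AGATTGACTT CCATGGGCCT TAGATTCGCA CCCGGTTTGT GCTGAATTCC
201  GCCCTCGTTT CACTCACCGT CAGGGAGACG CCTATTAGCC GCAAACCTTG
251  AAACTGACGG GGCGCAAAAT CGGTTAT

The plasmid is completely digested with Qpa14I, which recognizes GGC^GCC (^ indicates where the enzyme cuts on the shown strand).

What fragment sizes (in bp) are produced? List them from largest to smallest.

Qpa14I sites (GGCGCC) start at positions 24, 74.
Qpa14I cuts after base 3 of each site, so after positions 26, 76.
Circular molecule, 2 cuts → 2 fragments:
  27–76 → 50 bp
  77–277 then 1–26 → 201 + 26 = 227 bp
Sorted largest to smallest: 227, 50 bp.

227, 50 bp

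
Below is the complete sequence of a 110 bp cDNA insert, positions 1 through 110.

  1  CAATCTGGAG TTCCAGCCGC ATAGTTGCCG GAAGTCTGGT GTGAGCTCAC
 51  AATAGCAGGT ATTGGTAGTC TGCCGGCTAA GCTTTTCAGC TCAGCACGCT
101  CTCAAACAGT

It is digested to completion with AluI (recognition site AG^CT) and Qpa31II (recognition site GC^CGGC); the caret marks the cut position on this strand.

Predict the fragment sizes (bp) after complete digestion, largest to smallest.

AluI sites (AGCT) start at positions 44, 80, 88.
AluI cuts after base 2 of each site, so after positions 45, 81, 89.
The Qpa31II site (GCCGGC) starts at position 72.
Qpa31II cuts after base 2 of each site, so after position 73.
Combined cut positions: 45, 73, 81, 89.
Linear molecule, 4 cuts → 5 fragments:
  1–45 → 45 bp
  46–73 → 28 bp
  74–81 → 8 bp
  82–89 → 8 bp
  90–110 → 21 bp
Sorted largest to smallest: 45, 28, 21, 8, 8 bp.

45, 28, 21, 8, 8 bp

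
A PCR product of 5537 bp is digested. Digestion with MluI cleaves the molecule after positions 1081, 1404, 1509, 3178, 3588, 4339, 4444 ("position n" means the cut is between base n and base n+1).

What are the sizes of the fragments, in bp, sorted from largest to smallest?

1669, 1093, 1081, 751, 410, 323, 105, 105 bp

Linear molecule, 7 cuts → 8 fragments:
  1081 − 0 = 1081 bp
  1404 − 1081 = 323 bp
  1509 − 1404 = 105 bp
  3178 − 1509 = 1669 bp
  3588 − 3178 = 410 bp
  4339 − 3588 = 751 bp
  4444 − 4339 = 105 bp
  5537 − 4444 = 1093 bp
Sorted largest to smallest: 1669, 1093, 1081, 751, 410, 323, 105, 105 bp.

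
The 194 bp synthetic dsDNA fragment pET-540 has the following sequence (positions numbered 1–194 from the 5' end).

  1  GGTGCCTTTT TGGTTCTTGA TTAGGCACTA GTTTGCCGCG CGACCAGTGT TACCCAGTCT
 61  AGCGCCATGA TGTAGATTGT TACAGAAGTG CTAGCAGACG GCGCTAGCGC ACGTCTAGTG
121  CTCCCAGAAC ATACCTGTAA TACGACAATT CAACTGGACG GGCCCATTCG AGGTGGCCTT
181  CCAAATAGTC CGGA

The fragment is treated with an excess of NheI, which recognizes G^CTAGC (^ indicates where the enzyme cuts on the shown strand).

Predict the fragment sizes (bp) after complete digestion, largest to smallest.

91, 90, 13 bp

NheI sites (GCTAGC) start at positions 90, 103.
NheI cuts after the first base of each site, so after positions 90, 103.
Linear molecule, 2 cuts → 3 fragments:
  1–90 → 90 bp
  91–103 → 13 bp
  104–194 → 91 bp
Sorted largest to smallest: 91, 90, 13 bp.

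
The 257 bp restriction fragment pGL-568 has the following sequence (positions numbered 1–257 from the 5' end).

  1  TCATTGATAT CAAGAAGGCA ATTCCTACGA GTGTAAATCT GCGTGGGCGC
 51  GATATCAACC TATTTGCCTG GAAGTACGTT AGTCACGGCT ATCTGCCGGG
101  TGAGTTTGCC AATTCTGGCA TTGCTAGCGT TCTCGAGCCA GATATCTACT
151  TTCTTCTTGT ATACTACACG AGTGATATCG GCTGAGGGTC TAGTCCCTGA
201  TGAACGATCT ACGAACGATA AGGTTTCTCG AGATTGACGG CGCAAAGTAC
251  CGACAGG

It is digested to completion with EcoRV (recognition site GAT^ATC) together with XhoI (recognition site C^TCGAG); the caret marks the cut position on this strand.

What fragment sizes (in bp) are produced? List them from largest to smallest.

EcoRV sites (GATATC) start at positions 6, 51, 141, 174.
EcoRV cuts after base 3 of each site, so after positions 8, 53, 143, 176.
XhoI sites (CTCGAG) start at positions 132, 227.
XhoI cuts after the first base of each site, so after positions 132, 227.
Combined cut positions: 8, 53, 132, 143, 176, 227.
Linear molecule, 6 cuts → 7 fragments:
  1–8 → 8 bp
  9–53 → 45 bp
  54–132 → 79 bp
  133–143 → 11 bp
  144–176 → 33 bp
  177–227 → 51 bp
  228–257 → 30 bp
Sorted largest to smallest: 79, 51, 45, 33, 30, 11, 8 bp.

79, 51, 45, 33, 30, 11, 8 bp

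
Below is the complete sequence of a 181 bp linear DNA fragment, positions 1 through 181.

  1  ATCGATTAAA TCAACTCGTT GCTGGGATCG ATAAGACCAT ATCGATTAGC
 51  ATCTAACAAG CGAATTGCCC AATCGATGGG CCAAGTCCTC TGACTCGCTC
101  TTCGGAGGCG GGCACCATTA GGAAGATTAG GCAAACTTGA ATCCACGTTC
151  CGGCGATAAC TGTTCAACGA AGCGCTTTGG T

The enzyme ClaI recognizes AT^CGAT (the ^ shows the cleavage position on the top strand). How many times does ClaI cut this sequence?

ATCGAT occurs starting at positions 1, 27, 41, 72.
ClaI cuts at 4 sites.

4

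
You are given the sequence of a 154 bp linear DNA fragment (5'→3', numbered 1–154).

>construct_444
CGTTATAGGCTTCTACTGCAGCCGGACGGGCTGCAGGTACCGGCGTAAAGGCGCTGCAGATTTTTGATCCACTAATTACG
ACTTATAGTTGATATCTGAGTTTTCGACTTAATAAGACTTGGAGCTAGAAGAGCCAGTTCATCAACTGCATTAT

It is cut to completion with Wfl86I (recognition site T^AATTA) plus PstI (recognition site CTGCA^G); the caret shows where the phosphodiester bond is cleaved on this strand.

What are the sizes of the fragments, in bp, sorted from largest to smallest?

The Wfl86I site (TAATTA) starts at position 73.
Wfl86I cuts after the first base of each site, so after position 73.
PstI sites (CTGCAG) start at positions 16, 31, 54.
PstI cuts after base 5 of each site (before the last base), so after positions 20, 35, 58.
Combined cut positions: 20, 35, 58, 73.
Linear molecule, 4 cuts → 5 fragments:
  1–20 → 20 bp
  21–35 → 15 bp
  36–58 → 23 bp
  59–73 → 15 bp
  74–154 → 81 bp
Sorted largest to smallest: 81, 23, 20, 15, 15 bp.

81, 23, 20, 15, 15 bp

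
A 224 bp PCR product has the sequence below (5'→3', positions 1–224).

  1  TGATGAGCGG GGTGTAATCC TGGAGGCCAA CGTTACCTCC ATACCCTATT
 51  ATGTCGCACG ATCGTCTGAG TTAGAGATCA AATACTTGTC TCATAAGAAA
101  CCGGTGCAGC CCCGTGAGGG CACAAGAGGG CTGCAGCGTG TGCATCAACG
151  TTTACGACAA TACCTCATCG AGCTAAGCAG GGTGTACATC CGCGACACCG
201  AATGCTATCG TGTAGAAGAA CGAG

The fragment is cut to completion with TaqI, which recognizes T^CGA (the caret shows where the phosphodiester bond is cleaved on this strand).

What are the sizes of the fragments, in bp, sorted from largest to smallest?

The TaqI site (TCGA) starts at position 168.
TaqI cuts after the first base of each site, so after position 168.
Linear molecule, 1 cut → 2 fragments:
  1–168 → 168 bp
  169–224 → 56 bp
Sorted largest to smallest: 168, 56 bp.

168, 56 bp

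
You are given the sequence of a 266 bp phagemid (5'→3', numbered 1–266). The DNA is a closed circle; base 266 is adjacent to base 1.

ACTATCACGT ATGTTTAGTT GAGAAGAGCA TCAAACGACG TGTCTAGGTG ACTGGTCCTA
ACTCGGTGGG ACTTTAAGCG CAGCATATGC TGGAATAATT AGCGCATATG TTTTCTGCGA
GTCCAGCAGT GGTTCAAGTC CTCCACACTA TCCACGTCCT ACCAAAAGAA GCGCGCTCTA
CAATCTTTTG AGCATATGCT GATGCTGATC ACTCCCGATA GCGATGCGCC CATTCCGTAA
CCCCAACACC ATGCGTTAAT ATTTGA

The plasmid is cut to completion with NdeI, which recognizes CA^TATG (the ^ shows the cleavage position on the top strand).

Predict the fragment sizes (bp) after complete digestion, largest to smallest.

157, 88, 21 bp

NdeI sites (CATATG) start at positions 84, 105, 193.
NdeI cuts after base 2 of each site, so after positions 85, 106, 194.
Circular molecule, 3 cuts → 3 fragments:
  86–106 → 21 bp
  107–194 → 88 bp
  195–266 then 1–85 → 72 + 85 = 157 bp
Sorted largest to smallest: 157, 88, 21 bp.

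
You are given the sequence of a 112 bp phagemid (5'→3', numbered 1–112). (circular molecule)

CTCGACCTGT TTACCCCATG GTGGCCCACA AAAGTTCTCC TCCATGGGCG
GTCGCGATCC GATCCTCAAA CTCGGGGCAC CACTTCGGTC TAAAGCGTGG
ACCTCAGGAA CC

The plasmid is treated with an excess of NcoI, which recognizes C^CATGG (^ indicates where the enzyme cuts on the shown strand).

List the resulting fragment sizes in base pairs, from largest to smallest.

NcoI sites (CCATGG) start at positions 16, 42.
NcoI cuts after the first base of each site, so after positions 16, 42.
Circular molecule, 2 cuts → 2 fragments:
  17–42 → 26 bp
  43–112 then 1–16 → 70 + 16 = 86 bp
Sorted largest to smallest: 86, 26 bp.

86, 26 bp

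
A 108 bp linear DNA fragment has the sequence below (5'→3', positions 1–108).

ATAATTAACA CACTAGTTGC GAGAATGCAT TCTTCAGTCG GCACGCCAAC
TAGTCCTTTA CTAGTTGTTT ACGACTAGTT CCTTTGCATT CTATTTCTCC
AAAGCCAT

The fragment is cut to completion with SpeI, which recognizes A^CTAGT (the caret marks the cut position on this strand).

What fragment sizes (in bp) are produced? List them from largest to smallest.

SpeI sites (ACTAGT) start at positions 12, 49, 60, 74.
SpeI cuts after the first base of each site, so after positions 12, 49, 60, 74.
Linear molecule, 4 cuts → 5 fragments:
  1–12 → 12 bp
  13–49 → 37 bp
  50–60 → 11 bp
  61–74 → 14 bp
  75–108 → 34 bp
Sorted largest to smallest: 37, 34, 14, 12, 11 bp.

37, 34, 14, 12, 11 bp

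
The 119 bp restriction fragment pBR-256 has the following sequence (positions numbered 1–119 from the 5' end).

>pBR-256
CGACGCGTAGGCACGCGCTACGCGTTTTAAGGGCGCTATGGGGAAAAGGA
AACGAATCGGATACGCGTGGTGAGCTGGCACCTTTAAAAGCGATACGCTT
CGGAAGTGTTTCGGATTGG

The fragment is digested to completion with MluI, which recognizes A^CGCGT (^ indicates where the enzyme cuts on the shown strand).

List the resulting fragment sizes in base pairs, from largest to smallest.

56, 43, 17, 3 bp

MluI sites (ACGCGT) start at positions 3, 20, 63.
MluI cuts after the first base of each site, so after positions 3, 20, 63.
Linear molecule, 3 cuts → 4 fragments:
  1–3 → 3 bp
  4–20 → 17 bp
  21–63 → 43 bp
  64–119 → 56 bp
Sorted largest to smallest: 56, 43, 17, 3 bp.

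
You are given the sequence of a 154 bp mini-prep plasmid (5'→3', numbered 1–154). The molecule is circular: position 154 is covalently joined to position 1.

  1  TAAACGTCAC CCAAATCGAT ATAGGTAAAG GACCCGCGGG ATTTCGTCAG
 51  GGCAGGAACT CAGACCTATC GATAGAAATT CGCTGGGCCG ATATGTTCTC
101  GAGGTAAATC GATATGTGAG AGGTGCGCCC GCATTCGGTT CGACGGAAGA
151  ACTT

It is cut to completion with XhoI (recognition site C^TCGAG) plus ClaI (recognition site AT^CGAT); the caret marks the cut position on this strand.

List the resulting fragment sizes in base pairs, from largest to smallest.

The XhoI site (CTCGAG) starts at position 98.
XhoI cuts after the first base of each site, so after position 98.
ClaI sites (ATCGAT) start at positions 15, 68, 108.
ClaI cuts after base 2 of each site, so after positions 16, 69, 109.
Combined cut positions: 16, 69, 98, 109.
Circular molecule, 4 cuts → 4 fragments:
  17–69 → 53 bp
  70–98 → 29 bp
  99–109 → 11 bp
  110–154 then 1–16 → 45 + 16 = 61 bp
Sorted largest to smallest: 61, 53, 29, 11 bp.

61, 53, 29, 11 bp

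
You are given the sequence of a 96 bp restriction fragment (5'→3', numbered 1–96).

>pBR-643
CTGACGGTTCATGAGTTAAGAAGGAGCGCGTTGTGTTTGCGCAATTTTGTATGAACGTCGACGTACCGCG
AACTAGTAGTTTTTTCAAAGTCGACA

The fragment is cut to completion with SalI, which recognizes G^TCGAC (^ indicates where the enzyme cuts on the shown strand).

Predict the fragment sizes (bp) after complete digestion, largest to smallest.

57, 33, 6 bp

SalI sites (GTCGAC) start at positions 57, 90.
SalI cuts after the first base of each site, so after positions 57, 90.
Linear molecule, 2 cuts → 3 fragments:
  1–57 → 57 bp
  58–90 → 33 bp
  91–96 → 6 bp
Sorted largest to smallest: 57, 33, 6 bp.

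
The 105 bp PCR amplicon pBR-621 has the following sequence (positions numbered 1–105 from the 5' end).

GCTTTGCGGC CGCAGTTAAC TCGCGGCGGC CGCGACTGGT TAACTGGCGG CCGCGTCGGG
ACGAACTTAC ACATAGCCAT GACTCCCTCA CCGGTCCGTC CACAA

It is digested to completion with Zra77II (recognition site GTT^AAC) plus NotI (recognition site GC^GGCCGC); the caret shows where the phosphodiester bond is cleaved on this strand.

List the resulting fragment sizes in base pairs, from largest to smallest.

Zra77II sites (GTTAAC) start at positions 15, 39.
Zra77II cuts after base 3 of each site, so after positions 17, 41.
NotI sites (GCGGCCGC) start at positions 6, 26, 47.
NotI cuts after base 2 of each site, so after positions 7, 27, 48.
Combined cut positions: 7, 17, 27, 41, 48.
Linear molecule, 5 cuts → 6 fragments:
  1–7 → 7 bp
  8–17 → 10 bp
  18–27 → 10 bp
  28–41 → 14 bp
  42–48 → 7 bp
  49–105 → 57 bp
Sorted largest to smallest: 57, 14, 10, 10, 7, 7 bp.

57, 14, 10, 10, 7, 7 bp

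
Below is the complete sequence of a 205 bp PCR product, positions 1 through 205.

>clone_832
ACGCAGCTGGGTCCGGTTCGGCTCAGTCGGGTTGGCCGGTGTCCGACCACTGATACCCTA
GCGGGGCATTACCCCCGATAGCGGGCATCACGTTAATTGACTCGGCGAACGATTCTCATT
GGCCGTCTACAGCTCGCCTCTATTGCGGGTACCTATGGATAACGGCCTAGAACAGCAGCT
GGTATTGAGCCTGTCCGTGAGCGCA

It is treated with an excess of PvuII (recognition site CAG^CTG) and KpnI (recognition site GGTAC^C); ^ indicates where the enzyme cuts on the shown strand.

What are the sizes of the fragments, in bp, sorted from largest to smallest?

146, 27, 26, 6 bp

PvuII sites (CAGCTG) start at positions 4, 176.
PvuII cuts after base 3 of each site, so after positions 6, 178.
The KpnI site (GGTACC) starts at position 148.
KpnI cuts after base 5 of each site (before the last base), so after position 152.
Combined cut positions: 6, 152, 178.
Linear molecule, 3 cuts → 4 fragments:
  1–6 → 6 bp
  7–152 → 146 bp
  153–178 → 26 bp
  179–205 → 27 bp
Sorted largest to smallest: 146, 27, 26, 6 bp.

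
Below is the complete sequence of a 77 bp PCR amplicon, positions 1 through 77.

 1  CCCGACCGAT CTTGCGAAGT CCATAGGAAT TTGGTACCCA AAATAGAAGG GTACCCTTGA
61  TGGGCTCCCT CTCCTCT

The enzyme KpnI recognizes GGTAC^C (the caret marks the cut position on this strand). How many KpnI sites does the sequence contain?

GGTACC occurs starting at positions 33, 50.
KpnI cuts at 2 sites.

2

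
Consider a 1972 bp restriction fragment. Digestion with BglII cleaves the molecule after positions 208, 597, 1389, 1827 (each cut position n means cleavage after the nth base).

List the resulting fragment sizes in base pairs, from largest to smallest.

Linear molecule, 4 cuts → 5 fragments:
  208 − 0 = 208 bp
  597 − 208 = 389 bp
  1389 − 597 = 792 bp
  1827 − 1389 = 438 bp
  1972 − 1827 = 145 bp
Sorted largest to smallest: 792, 438, 389, 208, 145 bp.

792, 438, 389, 208, 145 bp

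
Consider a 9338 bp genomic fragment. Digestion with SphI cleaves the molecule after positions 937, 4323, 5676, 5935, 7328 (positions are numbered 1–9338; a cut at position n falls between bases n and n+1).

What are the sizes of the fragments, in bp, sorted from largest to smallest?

3386, 2010, 1393, 1353, 937, 259 bp

Linear molecule, 5 cuts → 6 fragments:
  937 − 0 = 937 bp
  4323 − 937 = 3386 bp
  5676 − 4323 = 1353 bp
  5935 − 5676 = 259 bp
  7328 − 5935 = 1393 bp
  9338 − 7328 = 2010 bp
Sorted largest to smallest: 3386, 2010, 1393, 1353, 937, 259 bp.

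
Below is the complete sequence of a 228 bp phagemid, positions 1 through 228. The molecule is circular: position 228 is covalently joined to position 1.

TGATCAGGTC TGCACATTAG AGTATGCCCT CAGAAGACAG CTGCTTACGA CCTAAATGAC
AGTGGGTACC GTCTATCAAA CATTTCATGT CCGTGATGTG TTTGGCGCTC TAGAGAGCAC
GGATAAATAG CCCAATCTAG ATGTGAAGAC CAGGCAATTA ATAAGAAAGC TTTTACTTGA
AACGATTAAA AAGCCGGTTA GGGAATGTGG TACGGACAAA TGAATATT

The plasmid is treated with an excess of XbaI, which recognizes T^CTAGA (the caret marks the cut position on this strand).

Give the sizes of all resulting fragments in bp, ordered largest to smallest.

XbaI sites (TCTAGA) start at positions 109, 136.
XbaI cuts after the first base of each site, so after positions 109, 136.
Circular molecule, 2 cuts → 2 fragments:
  110–136 → 27 bp
  137–228 then 1–109 → 92 + 109 = 201 bp
Sorted largest to smallest: 201, 27 bp.

201, 27 bp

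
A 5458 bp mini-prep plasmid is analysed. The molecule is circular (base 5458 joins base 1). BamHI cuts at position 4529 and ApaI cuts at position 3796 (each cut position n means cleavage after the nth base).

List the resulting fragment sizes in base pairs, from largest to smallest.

4725, 733 bp

Combined cut positions (sorted): 3796, 4529.
Circular molecule, 2 cuts → 2 fragments:
  4529 − 3796 = 733 bp
  wrap: 5458 − 4529 + 3796 = 4725 bp
Sorted largest to smallest: 4725, 733 bp.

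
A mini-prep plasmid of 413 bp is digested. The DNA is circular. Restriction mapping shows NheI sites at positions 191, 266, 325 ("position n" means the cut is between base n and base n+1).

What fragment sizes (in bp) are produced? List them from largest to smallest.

279, 75, 59 bp

Circular molecule, 3 cuts → 3 fragments:
  266 − 191 = 75 bp
  325 − 266 = 59 bp
  wrap: 413 − 325 + 191 = 279 bp
Sorted largest to smallest: 279, 75, 59 bp.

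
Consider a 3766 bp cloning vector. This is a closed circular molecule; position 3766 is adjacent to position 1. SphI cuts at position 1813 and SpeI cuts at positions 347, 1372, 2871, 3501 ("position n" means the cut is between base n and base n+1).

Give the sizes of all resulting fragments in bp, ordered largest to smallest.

1058, 1025, 630, 612, 441 bp

Combined cut positions (sorted): 347, 1372, 1813, 2871, 3501.
Circular molecule, 5 cuts → 5 fragments:
  1372 − 347 = 1025 bp
  1813 − 1372 = 441 bp
  2871 − 1813 = 1058 bp
  3501 − 2871 = 630 bp
  wrap: 3766 − 3501 + 347 = 612 bp
Sorted largest to smallest: 1058, 1025, 630, 612, 441 bp.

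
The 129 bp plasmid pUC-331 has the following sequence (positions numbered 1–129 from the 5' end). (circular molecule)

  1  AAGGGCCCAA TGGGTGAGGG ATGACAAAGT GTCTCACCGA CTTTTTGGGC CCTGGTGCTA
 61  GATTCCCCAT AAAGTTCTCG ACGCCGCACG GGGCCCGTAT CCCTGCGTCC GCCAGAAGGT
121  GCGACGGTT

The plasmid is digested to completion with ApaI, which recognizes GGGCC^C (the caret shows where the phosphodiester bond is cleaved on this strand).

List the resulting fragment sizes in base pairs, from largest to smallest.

ApaI sites (GGGCCC) start at positions 3, 47, 91.
ApaI cuts after base 5 of each site (before the last base), so after positions 7, 51, 95.
Circular molecule, 3 cuts → 3 fragments:
  8–51 → 44 bp
  52–95 → 44 bp
  96–129 then 1–7 → 34 + 7 = 41 bp
Sorted largest to smallest: 44, 44, 41 bp.

44, 44, 41 bp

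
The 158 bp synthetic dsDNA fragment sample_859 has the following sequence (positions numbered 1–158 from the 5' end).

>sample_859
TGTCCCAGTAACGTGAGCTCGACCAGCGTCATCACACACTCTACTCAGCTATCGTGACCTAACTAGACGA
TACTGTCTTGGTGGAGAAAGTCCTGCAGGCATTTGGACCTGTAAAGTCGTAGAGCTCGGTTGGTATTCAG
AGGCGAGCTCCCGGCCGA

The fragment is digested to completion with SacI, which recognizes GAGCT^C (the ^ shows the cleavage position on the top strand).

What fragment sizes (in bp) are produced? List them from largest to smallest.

107, 23, 19, 9 bp

SacI sites (GAGCTC) start at positions 15, 122, 145.
SacI cuts after base 5 of each site (before the last base), so after positions 19, 126, 149.
Linear molecule, 3 cuts → 4 fragments:
  1–19 → 19 bp
  20–126 → 107 bp
  127–149 → 23 bp
  150–158 → 9 bp
Sorted largest to smallest: 107, 23, 19, 9 bp.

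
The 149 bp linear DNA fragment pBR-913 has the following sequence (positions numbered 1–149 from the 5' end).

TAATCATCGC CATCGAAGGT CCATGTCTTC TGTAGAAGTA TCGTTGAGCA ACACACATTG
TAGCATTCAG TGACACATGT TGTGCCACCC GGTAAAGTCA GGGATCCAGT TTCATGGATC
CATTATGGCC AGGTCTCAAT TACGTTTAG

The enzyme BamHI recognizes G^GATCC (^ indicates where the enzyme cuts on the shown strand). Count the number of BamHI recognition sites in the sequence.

GGATCC occurs starting at positions 102, 116.
BamHI cuts at 2 sites.

2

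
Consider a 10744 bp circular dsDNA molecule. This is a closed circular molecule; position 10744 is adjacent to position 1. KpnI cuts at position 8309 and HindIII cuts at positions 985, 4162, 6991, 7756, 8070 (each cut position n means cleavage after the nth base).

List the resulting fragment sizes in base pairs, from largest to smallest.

3420, 3177, 2829, 765, 314, 239 bp

Combined cut positions (sorted): 985, 4162, 6991, 7756, 8070, 8309.
Circular molecule, 6 cuts → 6 fragments:
  4162 − 985 = 3177 bp
  6991 − 4162 = 2829 bp
  7756 − 6991 = 765 bp
  8070 − 7756 = 314 bp
  8309 − 8070 = 239 bp
  wrap: 10744 − 8309 + 985 = 3420 bp
Sorted largest to smallest: 3420, 3177, 2829, 765, 314, 239 bp.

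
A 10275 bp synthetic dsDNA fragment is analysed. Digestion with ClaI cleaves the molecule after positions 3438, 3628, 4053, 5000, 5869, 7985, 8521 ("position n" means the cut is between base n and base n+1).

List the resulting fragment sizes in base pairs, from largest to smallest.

3438, 2116, 1754, 947, 869, 536, 425, 190 bp

Linear molecule, 7 cuts → 8 fragments:
  3438 − 0 = 3438 bp
  3628 − 3438 = 190 bp
  4053 − 3628 = 425 bp
  5000 − 4053 = 947 bp
  5869 − 5000 = 869 bp
  7985 − 5869 = 2116 bp
  8521 − 7985 = 536 bp
  10275 − 8521 = 1754 bp
Sorted largest to smallest: 3438, 2116, 1754, 947, 869, 536, 425, 190 bp.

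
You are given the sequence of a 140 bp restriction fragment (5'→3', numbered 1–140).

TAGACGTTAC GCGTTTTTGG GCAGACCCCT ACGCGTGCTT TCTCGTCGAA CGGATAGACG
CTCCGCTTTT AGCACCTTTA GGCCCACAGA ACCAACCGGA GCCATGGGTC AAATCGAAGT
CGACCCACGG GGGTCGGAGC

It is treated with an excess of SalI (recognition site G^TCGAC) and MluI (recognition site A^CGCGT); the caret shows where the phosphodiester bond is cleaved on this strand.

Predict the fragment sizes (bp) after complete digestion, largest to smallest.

The SalI site (GTCGAC) starts at position 119.
SalI cuts after the first base of each site, so after position 119.
MluI sites (ACGCGT) start at positions 9, 31.
MluI cuts after the first base of each site, so after positions 9, 31.
Combined cut positions: 9, 31, 119.
Linear molecule, 3 cuts → 4 fragments:
  1–9 → 9 bp
  10–31 → 22 bp
  32–119 → 88 bp
  120–140 → 21 bp
Sorted largest to smallest: 88, 22, 21, 9 bp.

88, 22, 21, 9 bp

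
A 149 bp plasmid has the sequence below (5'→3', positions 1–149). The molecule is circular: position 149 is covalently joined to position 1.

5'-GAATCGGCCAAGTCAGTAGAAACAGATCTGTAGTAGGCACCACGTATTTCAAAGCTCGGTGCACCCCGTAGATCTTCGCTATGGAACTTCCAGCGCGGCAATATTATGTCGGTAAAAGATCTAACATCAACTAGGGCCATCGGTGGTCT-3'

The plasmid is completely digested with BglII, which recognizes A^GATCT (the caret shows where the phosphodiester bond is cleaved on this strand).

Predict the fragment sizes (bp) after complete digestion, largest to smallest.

BglII sites (AGATCT) start at positions 24, 70, 117.
BglII cuts after the first base of each site, so after positions 24, 70, 117.
Circular molecule, 3 cuts → 3 fragments:
  25–70 → 46 bp
  71–117 → 47 bp
  118–149 then 1–24 → 32 + 24 = 56 bp
Sorted largest to smallest: 56, 47, 46 bp.

56, 47, 46 bp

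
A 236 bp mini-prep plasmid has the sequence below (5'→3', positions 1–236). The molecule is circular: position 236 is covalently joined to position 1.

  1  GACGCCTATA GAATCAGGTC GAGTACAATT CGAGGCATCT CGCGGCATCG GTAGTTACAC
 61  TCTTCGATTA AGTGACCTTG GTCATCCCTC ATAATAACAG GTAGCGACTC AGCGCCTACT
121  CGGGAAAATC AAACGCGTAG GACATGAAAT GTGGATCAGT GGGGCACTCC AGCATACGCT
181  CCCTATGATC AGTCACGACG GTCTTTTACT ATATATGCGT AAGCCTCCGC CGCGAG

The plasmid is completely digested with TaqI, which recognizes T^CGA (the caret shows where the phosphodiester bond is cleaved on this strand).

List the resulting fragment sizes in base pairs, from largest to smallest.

TaqI sites (TCGA) start at positions 19, 30, 64.
TaqI cuts after the first base of each site, so after positions 19, 30, 64.
Circular molecule, 3 cuts → 3 fragments:
  20–30 → 11 bp
  31–64 → 34 bp
  65–236 then 1–19 → 172 + 19 = 191 bp
Sorted largest to smallest: 191, 34, 11 bp.

191, 34, 11 bp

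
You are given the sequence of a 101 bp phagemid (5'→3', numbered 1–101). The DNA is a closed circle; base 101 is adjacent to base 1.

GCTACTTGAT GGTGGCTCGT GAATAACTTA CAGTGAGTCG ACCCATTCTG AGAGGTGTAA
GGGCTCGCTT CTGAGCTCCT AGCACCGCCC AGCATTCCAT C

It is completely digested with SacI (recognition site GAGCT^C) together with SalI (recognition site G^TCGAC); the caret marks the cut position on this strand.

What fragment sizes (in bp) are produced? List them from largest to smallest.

61, 40 bp

The SacI site (GAGCTC) starts at position 73.
SacI cuts after base 5 of each site (before the last base), so after position 77.
The SalI site (GTCGAC) starts at position 37.
SalI cuts after the first base of each site, so after position 37.
Combined cut positions: 37, 77.
Circular molecule, 2 cuts → 2 fragments:
  38–77 → 40 bp
  78–101 then 1–37 → 24 + 37 = 61 bp
Sorted largest to smallest: 61, 40 bp.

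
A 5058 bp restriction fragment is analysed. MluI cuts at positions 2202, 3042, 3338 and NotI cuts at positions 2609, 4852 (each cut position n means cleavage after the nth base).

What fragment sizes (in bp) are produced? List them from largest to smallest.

2202, 1514, 433, 407, 296, 206 bp

Combined cut positions (sorted): 2202, 2609, 3042, 3338, 4852.
Linear molecule, 5 cuts → 6 fragments:
  2202 − 0 = 2202 bp
  2609 − 2202 = 407 bp
  3042 − 2609 = 433 bp
  3338 − 3042 = 296 bp
  4852 − 3338 = 1514 bp
  5058 − 4852 = 206 bp
Sorted largest to smallest: 2202, 1514, 433, 407, 296, 206 bp.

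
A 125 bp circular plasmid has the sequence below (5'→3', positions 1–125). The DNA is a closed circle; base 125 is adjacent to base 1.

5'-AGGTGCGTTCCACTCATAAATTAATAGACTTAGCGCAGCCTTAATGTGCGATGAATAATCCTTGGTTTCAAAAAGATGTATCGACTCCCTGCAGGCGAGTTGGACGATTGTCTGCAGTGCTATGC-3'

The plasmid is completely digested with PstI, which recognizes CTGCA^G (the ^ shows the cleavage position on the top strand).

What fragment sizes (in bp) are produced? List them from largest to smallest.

PstI sites (CTGCAG) start at positions 89, 112.
PstI cuts after base 5 of each site (before the last base), so after positions 93, 116.
Circular molecule, 2 cuts → 2 fragments:
  94–116 → 23 bp
  117–125 then 1–93 → 9 + 93 = 102 bp
Sorted largest to smallest: 102, 23 bp.

102, 23 bp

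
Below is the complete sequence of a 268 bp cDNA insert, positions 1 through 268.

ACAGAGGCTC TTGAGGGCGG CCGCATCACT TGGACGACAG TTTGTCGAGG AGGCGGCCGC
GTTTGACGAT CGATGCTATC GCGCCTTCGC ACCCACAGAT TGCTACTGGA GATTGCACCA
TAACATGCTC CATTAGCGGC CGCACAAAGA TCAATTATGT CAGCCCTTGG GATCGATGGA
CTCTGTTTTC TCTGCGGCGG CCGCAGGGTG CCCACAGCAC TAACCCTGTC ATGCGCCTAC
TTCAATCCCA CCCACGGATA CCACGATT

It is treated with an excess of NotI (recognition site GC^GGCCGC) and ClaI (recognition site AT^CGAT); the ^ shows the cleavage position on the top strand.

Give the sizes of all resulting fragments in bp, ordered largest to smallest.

NotI sites (GCGGCCGC) start at positions 17, 53, 136, 197.
NotI cuts after base 2 of each site, so after positions 18, 54, 137, 198.
ClaI sites (ATCGAT) start at positions 69, 172.
ClaI cuts after base 2 of each site, so after positions 70, 173.
Combined cut positions: 18, 54, 70, 137, 173, 198.
Linear molecule, 6 cuts → 7 fragments:
  1–18 → 18 bp
  19–54 → 36 bp
  55–70 → 16 bp
  71–137 → 67 bp
  138–173 → 36 bp
  174–198 → 25 bp
  199–268 → 70 bp
Sorted largest to smallest: 70, 67, 36, 36, 25, 18, 16 bp.

70, 67, 36, 36, 25, 18, 16 bp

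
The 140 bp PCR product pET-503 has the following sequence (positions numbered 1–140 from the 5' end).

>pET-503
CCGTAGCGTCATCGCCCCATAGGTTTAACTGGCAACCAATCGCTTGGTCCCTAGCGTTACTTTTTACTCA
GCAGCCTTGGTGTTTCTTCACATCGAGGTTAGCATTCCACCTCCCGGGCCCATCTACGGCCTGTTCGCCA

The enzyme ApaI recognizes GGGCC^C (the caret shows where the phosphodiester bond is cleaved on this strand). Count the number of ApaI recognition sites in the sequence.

GGGCCC occurs starting at position 116.
ApaI cuts at 1 site.

1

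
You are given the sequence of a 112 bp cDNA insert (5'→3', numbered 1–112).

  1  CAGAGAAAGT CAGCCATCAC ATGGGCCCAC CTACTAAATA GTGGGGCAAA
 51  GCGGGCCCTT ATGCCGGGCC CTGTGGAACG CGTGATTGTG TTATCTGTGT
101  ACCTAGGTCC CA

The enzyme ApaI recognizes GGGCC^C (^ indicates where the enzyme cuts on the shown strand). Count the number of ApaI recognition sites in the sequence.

GGGCCC occurs starting at positions 23, 53, 66.
ApaI cuts at 3 sites.

3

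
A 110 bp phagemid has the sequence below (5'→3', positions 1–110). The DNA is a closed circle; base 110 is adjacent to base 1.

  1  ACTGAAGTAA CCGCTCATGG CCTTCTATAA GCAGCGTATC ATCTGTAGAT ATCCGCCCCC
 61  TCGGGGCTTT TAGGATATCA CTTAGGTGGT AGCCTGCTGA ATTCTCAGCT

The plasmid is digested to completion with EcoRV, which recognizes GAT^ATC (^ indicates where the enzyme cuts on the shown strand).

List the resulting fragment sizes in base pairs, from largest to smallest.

84, 26 bp

EcoRV sites (GATATC) start at positions 48, 74.
EcoRV cuts after base 3 of each site, so after positions 50, 76.
Circular molecule, 2 cuts → 2 fragments:
  51–76 → 26 bp
  77–110 then 1–50 → 34 + 50 = 84 bp
Sorted largest to smallest: 84, 26 bp.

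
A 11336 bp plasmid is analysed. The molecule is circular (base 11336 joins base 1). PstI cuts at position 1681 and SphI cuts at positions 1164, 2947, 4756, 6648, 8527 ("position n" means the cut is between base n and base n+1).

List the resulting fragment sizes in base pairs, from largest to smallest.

3973, 1892, 1879, 1809, 1266, 517 bp

Combined cut positions (sorted): 1164, 1681, 2947, 4756, 6648, 8527.
Circular molecule, 6 cuts → 6 fragments:
  1681 − 1164 = 517 bp
  2947 − 1681 = 1266 bp
  4756 − 2947 = 1809 bp
  6648 − 4756 = 1892 bp
  8527 − 6648 = 1879 bp
  wrap: 11336 − 8527 + 1164 = 3973 bp
Sorted largest to smallest: 3973, 1892, 1879, 1809, 1266, 517 bp.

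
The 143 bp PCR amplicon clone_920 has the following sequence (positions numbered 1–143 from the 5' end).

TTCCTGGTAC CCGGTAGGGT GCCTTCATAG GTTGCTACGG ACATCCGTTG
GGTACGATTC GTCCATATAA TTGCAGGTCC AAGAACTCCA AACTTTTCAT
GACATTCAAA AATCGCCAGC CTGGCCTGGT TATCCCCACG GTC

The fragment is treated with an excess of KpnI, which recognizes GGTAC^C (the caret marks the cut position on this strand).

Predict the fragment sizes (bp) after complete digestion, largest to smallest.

The KpnI site (GGTACC) starts at position 6.
KpnI cuts after base 5 of each site (before the last base), so after position 10.
Linear molecule, 1 cut → 2 fragments:
  1–10 → 10 bp
  11–143 → 133 bp
Sorted largest to smallest: 133, 10 bp.

133, 10 bp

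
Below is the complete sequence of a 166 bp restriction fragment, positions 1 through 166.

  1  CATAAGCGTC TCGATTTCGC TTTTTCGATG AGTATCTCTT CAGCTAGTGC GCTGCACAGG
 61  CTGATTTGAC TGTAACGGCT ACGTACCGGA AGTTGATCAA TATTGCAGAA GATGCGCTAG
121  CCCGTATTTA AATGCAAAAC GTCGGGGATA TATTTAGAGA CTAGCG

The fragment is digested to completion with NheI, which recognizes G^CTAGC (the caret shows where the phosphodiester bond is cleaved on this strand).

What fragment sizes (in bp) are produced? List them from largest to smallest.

The NheI site (GCTAGC) starts at position 116.
NheI cuts after the first base of each site, so after position 116.
Linear molecule, 1 cut → 2 fragments:
  1–116 → 116 bp
  117–166 → 50 bp
Sorted largest to smallest: 116, 50 bp.

116, 50 bp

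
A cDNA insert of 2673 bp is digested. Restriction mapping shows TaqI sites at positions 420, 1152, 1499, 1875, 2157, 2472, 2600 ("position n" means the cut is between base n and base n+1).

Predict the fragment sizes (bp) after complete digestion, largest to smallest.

Linear molecule, 7 cuts → 8 fragments:
  420 − 0 = 420 bp
  1152 − 420 = 732 bp
  1499 − 1152 = 347 bp
  1875 − 1499 = 376 bp
  2157 − 1875 = 282 bp
  2472 − 2157 = 315 bp
  2600 − 2472 = 128 bp
  2673 − 2600 = 73 bp
Sorted largest to smallest: 732, 420, 376, 347, 315, 282, 128, 73 bp.

732, 420, 376, 347, 315, 282, 128, 73 bp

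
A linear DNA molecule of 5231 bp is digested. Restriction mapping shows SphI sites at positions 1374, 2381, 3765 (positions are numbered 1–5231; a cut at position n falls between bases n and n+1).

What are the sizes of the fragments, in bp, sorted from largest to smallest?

1466, 1384, 1374, 1007 bp

Linear molecule, 3 cuts → 4 fragments:
  1374 − 0 = 1374 bp
  2381 − 1374 = 1007 bp
  3765 − 2381 = 1384 bp
  5231 − 3765 = 1466 bp
Sorted largest to smallest: 1466, 1384, 1374, 1007 bp.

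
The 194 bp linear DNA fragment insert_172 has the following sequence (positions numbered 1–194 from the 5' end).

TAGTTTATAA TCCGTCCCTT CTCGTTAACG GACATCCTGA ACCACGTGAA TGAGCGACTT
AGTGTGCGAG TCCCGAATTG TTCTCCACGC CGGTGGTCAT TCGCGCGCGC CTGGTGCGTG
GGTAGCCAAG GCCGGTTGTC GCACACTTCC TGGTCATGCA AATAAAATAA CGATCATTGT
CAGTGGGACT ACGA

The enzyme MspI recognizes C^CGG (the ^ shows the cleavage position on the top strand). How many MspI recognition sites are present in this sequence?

CCGG occurs starting at positions 90, 132.
MspI cuts at 2 sites.

2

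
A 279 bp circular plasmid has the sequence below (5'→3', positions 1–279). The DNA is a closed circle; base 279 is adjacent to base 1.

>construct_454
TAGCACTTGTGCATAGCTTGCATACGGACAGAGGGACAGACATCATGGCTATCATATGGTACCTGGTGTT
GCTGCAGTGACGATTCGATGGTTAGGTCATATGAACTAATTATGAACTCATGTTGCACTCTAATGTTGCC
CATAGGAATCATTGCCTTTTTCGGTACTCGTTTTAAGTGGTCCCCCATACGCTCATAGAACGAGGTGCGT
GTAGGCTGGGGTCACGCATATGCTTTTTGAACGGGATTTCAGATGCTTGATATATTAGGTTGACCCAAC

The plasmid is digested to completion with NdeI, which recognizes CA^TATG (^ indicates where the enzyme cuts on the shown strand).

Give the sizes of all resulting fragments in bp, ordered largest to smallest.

NdeI sites (CATATG) start at positions 53, 98, 227.
NdeI cuts after base 2 of each site, so after positions 54, 99, 228.
Circular molecule, 3 cuts → 3 fragments:
  55–99 → 45 bp
  100–228 → 129 bp
  229–279 then 1–54 → 51 + 54 = 105 bp
Sorted largest to smallest: 129, 105, 45 bp.

129, 105, 45 bp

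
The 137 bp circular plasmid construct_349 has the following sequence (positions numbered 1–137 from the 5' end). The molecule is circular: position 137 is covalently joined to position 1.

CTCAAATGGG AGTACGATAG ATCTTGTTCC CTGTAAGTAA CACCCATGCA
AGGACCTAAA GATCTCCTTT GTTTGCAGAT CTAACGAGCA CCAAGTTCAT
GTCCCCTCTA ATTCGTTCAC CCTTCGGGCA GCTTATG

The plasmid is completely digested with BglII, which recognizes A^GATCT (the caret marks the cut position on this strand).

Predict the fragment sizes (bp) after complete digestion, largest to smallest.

79, 41, 17 bp

BglII sites (AGATCT) start at positions 19, 60, 77.
BglII cuts after the first base of each site, so after positions 19, 60, 77.
Circular molecule, 3 cuts → 3 fragments:
  20–60 → 41 bp
  61–77 → 17 bp
  78–137 then 1–19 → 60 + 19 = 79 bp
Sorted largest to smallest: 79, 41, 17 bp.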